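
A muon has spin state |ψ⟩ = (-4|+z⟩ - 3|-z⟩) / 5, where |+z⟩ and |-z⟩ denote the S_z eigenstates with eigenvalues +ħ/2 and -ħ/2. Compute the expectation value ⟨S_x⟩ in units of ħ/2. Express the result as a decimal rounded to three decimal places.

0.960

⟨σ_x⟩ = 2 Re(a* b)/(|a|²+|b|²) with a = -4, b = -3.
a* b = 12, so ⟨σ_x⟩ = 24/25.
⟨S_x⟩ = (ħ/2)·⟨σ_x⟩.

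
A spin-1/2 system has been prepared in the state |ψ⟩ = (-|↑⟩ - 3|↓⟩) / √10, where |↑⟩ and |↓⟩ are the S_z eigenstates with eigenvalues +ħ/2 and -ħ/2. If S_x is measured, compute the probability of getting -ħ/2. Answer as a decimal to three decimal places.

0.200

|-x⟩ = (|↑⟩ - |↓⟩)/√2, so ⟨-x|ψ⟩ = (2) / (√2·√10).
P = |2|² / 20 = 4/20.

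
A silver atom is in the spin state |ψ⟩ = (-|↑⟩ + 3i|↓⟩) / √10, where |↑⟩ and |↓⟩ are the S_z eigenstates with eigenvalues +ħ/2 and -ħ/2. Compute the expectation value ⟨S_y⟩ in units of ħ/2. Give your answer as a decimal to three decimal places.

⟨σ_y⟩ = 2 Im(a* b)/(|a|²+|b|²) with a = -1, b = 3i.
a* b = -3i, so ⟨σ_y⟩ = -6/10.
⟨S_y⟩ = (ħ/2)·⟨σ_y⟩.

-0.600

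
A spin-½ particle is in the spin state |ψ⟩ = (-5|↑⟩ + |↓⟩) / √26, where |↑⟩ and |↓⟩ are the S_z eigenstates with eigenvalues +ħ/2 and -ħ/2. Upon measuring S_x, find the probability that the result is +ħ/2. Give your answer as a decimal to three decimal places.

0.308

|+x⟩ = (|↑⟩ + |↓⟩)/√2, so ⟨+x|ψ⟩ = (-4) / (√2·√26).
P = |-4|² / 52 = 16/52.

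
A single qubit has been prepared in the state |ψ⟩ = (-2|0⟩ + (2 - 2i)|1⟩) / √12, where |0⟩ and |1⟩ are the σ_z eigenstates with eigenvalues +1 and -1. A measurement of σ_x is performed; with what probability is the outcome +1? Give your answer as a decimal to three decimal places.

0.167

|+x⟩ = (|0⟩ + |1⟩)/√2, so ⟨+x|ψ⟩ = (-2i) / (√2·√12).
P = |-2i|² / 24 = 4/24.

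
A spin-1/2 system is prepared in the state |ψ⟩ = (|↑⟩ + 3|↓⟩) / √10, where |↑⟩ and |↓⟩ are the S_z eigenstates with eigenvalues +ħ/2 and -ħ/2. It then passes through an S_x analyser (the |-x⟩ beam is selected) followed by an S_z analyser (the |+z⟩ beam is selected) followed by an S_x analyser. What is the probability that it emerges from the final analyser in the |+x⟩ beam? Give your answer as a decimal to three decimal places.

0.050

First analyser (S_x): P(|-x⟩) = |⟨-x|ψ⟩|² = 4/20.
After stage 1 the state is |-x⟩; P(|+z⟩) = |⟨+z|-x⟩|² = 1/2.
After stage 2 the state is |+z⟩; P(|+x⟩) = |⟨+x|+z⟩|² = 1/2.
Joint probability = 4/20 × 1/2 × 1/2 = 0.050.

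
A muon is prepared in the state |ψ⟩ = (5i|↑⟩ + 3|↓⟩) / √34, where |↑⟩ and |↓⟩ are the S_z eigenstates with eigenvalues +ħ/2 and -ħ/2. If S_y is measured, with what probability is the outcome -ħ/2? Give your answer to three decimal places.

|-y⟩ = (|↑⟩ - i|↓⟩)/√2, so ⟨-y|ψ⟩ = (8i) / (√2·√34).
P = |8i|² / 68 = 64/68.

0.941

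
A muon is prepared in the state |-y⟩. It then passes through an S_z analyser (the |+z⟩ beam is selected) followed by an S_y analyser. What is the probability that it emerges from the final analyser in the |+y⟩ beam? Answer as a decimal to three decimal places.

First analyser (S_z): from |-y⟩, P(|+z⟩) = 1/2.
After stage 1 the state is |+z⟩; P(|+y⟩) = |⟨+y|+z⟩|² = 1/2.
Joint probability = 1/2 × 1/2 = 0.250.

0.250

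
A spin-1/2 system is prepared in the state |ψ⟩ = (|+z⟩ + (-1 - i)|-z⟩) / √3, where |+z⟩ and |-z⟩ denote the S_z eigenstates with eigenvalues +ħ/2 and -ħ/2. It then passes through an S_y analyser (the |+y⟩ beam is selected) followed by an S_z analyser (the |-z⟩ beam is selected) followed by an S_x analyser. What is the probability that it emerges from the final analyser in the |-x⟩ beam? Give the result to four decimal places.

First analyser (S_y): P(|+y⟩) = |⟨+y|ψ⟩|² = 1/6.
After stage 1 the state is |+y⟩; P(|-z⟩) = |⟨-z|+y⟩|² = 1/2.
After stage 2 the state is |-z⟩; P(|-x⟩) = |⟨-x|-z⟩|² = 1/2.
Joint probability = 1/6 × 1/2 × 1/2 = 0.0417.

0.0417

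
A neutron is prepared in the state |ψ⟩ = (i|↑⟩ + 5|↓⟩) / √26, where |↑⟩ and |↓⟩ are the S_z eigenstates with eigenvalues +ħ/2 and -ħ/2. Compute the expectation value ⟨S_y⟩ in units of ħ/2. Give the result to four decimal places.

-0.3846

⟨σ_y⟩ = 2 Im(a* b)/(|a|²+|b|²) with a = i, b = 5.
a* b = -5i, so ⟨σ_y⟩ = -10/26.
⟨S_y⟩ = (ħ/2)·⟨σ_y⟩.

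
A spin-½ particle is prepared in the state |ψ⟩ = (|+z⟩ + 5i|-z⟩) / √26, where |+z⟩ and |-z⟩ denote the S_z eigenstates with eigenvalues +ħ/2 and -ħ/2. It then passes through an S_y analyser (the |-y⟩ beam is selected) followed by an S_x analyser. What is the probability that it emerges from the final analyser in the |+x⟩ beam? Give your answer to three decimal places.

First analyser (S_y): P(|-y⟩) = |⟨-y|ψ⟩|² = 16/52.
After stage 1 the state is |-y⟩; P(|+x⟩) = |⟨+x|-y⟩|² = 1/2.
Joint probability = 16/52 × 1/2 = 0.154.

0.154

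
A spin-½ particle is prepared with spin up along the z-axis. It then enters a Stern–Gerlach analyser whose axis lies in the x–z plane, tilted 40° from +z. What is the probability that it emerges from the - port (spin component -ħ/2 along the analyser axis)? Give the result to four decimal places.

0.1170

For spin-½, the probability of finding spin-up along an axis at angle θ to the initial spin direction is cos²(θ/2); spin-down is sin²(θ/2).
θ = 40°, so P = sin²(20°) ≈ 0.1170.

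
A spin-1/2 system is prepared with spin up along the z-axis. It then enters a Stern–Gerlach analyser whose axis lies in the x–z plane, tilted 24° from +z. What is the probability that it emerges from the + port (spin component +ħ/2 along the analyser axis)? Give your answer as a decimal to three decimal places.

0.957

For spin-½, the probability of finding spin-up along an axis at angle θ to the initial spin direction is cos²(θ/2); spin-down is sin²(θ/2).
θ = 24°, so P = cos²(12°) ≈ 0.957.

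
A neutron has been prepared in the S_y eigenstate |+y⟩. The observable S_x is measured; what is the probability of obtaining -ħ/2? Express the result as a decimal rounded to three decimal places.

In the S_z basis, |+y⟩ = (|+z⟩ + i|-z⟩)/√2 and |-x⟩ = (|+z⟩ - |-z⟩)/√2.
|⟨-x|+y⟩|² = 1/2.

0.500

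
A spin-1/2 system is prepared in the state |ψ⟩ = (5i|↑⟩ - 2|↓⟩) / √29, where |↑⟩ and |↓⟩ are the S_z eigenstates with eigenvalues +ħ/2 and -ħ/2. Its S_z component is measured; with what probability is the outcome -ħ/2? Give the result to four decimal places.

0.1379

The -ħ/2 outcome corresponds to |↓⟩. Its amplitude in |ψ⟩ is -2/√29.
P = |-2|² / 29 = 4/29.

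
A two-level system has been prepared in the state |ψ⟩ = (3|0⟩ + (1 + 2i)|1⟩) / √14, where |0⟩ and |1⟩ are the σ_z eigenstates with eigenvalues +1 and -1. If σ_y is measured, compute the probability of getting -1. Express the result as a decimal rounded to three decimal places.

|-y⟩ = (|0⟩ - i|1⟩)/√2, so ⟨-y|ψ⟩ = (1 + i) / (√2·√14).
P = |1 + i|² / 28 = 2/28.

0.071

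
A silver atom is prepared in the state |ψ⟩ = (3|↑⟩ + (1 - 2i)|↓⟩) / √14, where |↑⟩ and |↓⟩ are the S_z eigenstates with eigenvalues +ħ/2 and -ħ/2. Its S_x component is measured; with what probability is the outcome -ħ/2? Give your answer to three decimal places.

0.286

|-x⟩ = (|↑⟩ - |↓⟩)/√2, so ⟨-x|ψ⟩ = (2 + 2i) / (√2·√14).
P = |2 + 2i|² / 28 = 8/28.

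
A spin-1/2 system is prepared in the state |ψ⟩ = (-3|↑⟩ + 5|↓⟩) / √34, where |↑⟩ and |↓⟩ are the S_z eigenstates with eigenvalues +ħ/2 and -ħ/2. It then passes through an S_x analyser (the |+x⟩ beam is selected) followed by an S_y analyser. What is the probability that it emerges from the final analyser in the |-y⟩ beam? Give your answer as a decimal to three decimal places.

0.029

First analyser (S_x): P(|+x⟩) = |⟨+x|ψ⟩|² = 4/68.
After stage 1 the state is |+x⟩; P(|-y⟩) = |⟨-y|+x⟩|² = 1/2.
Joint probability = 4/68 × 1/2 = 0.029.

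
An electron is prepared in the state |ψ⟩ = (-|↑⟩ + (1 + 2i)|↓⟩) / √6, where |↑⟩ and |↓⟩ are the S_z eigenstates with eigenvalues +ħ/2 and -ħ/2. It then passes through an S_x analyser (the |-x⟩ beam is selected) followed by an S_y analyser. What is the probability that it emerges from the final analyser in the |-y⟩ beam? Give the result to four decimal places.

First analyser (S_x): P(|-x⟩) = |⟨-x|ψ⟩|² = 8/12.
After stage 1 the state is |-x⟩; P(|-y⟩) = |⟨-y|-x⟩|² = 1/2.
Joint probability = 8/12 × 1/2 = 0.3333.

0.3333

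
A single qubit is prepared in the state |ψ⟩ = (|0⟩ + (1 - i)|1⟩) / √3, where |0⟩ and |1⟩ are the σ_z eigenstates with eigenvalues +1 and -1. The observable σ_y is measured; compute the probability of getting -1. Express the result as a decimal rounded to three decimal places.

0.833

|-y⟩ = (|0⟩ - i|1⟩)/√2, so ⟨-y|ψ⟩ = (2 + i) / (√2·√3).
P = |2 + i|² / 6 = 5/6.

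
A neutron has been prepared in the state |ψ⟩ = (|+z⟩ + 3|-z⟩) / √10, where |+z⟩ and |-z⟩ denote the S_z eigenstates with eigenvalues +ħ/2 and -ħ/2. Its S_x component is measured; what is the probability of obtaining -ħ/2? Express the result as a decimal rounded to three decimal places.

|-x⟩ = (|+z⟩ - |-z⟩)/√2, so ⟨-x|ψ⟩ = (-2) / (√2·√10).
P = |-2|² / 20 = 4/20.

0.200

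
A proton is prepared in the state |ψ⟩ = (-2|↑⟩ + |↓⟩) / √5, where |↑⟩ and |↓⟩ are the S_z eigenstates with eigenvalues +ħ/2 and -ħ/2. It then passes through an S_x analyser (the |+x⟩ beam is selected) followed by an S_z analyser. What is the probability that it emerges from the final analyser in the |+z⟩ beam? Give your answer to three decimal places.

First analyser (S_x): P(|+x⟩) = |⟨+x|ψ⟩|² = 1/10.
After stage 1 the state is |+x⟩; P(|+z⟩) = |⟨+z|+x⟩|² = 1/2.
Joint probability = 1/10 × 1/2 = 0.050.

0.050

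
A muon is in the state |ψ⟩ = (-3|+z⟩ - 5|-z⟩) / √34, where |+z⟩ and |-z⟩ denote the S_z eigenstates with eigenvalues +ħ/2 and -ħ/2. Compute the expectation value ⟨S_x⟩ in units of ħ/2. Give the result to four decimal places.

0.8824

⟨σ_x⟩ = 2 Re(a* b)/(|a|²+|b|²) with a = -3, b = -5.
a* b = 15, so ⟨σ_x⟩ = 30/34.
⟨S_x⟩ = (ħ/2)·⟨σ_x⟩.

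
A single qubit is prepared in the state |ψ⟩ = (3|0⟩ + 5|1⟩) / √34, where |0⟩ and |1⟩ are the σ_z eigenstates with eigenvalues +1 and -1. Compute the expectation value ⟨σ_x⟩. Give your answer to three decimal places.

0.882

⟨σ_x⟩ = 2 Re(a* b)/(|a|²+|b|²) with a = 3, b = 5.
a* b = 15, so ⟨σ_x⟩ = 30/34.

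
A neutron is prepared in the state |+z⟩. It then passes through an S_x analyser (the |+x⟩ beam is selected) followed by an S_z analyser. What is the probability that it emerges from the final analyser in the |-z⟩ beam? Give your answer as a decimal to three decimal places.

0.250

First analyser (S_x): from |+z⟩, P(|+x⟩) = 1/2.
After stage 1 the state is |+x⟩; P(|-z⟩) = |⟨-z|+x⟩|² = 1/2.
Joint probability = 1/2 × 1/2 = 0.250.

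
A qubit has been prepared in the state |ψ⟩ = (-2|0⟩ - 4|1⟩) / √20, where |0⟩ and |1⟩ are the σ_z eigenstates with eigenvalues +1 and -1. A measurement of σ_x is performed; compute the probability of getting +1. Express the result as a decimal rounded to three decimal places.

0.900

|+x⟩ = (|0⟩ + |1⟩)/√2, so ⟨+x|ψ⟩ = (-6) / (√2·√20).
P = |-6|² / 40 = 36/40.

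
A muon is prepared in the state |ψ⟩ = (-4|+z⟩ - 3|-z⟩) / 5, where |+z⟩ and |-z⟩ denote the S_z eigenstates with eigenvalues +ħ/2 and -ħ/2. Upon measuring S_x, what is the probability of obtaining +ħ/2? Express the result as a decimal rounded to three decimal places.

|+x⟩ = (|+z⟩ + |-z⟩)/√2, so ⟨+x|ψ⟩ = (-7) / (√2·5).
P = |-7|² / 50 = 49/50.

0.980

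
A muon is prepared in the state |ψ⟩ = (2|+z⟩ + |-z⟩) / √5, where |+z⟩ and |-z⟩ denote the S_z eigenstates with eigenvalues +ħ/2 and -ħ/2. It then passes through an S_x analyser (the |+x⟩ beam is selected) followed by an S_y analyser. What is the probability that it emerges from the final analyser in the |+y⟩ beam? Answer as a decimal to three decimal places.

First analyser (S_x): P(|+x⟩) = |⟨+x|ψ⟩|² = 9/10.
After stage 1 the state is |+x⟩; P(|+y⟩) = |⟨+y|+x⟩|² = 1/2.
Joint probability = 9/10 × 1/2 = 0.450.

0.450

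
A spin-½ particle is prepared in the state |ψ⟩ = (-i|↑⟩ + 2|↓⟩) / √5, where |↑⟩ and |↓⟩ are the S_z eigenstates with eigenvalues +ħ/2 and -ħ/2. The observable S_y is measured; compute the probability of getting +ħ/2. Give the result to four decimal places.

|+y⟩ = (|↑⟩ + i|↓⟩)/√2, so ⟨+y|ψ⟩ = (-3i) / (√2·√5).
P = |-3i|² / 10 = 9/10.

0.9000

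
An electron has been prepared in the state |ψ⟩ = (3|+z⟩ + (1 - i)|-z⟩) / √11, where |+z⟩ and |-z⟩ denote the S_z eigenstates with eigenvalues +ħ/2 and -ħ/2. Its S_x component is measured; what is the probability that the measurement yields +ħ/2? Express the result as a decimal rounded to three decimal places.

0.773

|+x⟩ = (|+z⟩ + |-z⟩)/√2, so ⟨+x|ψ⟩ = (4 - i) / (√2·√11).
P = |4 - i|² / 22 = 17/22.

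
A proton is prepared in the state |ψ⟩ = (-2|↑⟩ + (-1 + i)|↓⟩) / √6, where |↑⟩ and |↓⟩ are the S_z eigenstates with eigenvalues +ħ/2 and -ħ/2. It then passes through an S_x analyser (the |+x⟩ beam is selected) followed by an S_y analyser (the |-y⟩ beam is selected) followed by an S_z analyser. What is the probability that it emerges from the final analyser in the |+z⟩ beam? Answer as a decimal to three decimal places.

First analyser (S_x): P(|+x⟩) = |⟨+x|ψ⟩|² = 10/12.
After stage 1 the state is |+x⟩; P(|-y⟩) = |⟨-y|+x⟩|² = 1/2.
After stage 2 the state is |-y⟩; P(|+z⟩) = |⟨+z|-y⟩|² = 1/2.
Joint probability = 10/12 × 1/2 × 1/2 = 0.208.

0.208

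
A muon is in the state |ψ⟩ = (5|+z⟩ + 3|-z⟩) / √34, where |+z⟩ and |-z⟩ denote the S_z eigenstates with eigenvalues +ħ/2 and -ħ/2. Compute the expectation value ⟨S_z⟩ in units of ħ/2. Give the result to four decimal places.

⟨σ_z⟩ = |a|² - |b|² divided by |a|²+|b|², with a, b the |+z⟩, |-z⟩ amplitudes.
= (25 - 9)/34 = 16/34.
⟨S_z⟩ = (ħ/2)·⟨σ_z⟩.

0.4706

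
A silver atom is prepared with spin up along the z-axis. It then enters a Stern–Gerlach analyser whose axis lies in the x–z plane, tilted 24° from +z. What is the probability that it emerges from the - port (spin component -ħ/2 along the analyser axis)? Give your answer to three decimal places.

0.043

For spin-½, the probability of finding spin-up along an axis at angle θ to the initial spin direction is cos²(θ/2); spin-down is sin²(θ/2).
θ = 24°, so P = sin²(12°) ≈ 0.043.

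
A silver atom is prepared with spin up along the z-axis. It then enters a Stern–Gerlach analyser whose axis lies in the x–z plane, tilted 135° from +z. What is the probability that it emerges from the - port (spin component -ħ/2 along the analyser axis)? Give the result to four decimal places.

For spin-½, the probability of finding spin-up along an axis at angle θ to the initial spin direction is cos²(θ/2); spin-down is sin²(θ/2).
θ = 135°, so P = sin²(67.5°) ≈ 0.8536.

0.8536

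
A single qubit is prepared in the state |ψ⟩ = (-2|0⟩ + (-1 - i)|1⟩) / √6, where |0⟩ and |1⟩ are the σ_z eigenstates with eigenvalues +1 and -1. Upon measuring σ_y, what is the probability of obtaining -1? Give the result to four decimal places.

|-y⟩ = (|0⟩ - i|1⟩)/√2, so ⟨-y|ψ⟩ = (-1 - i) / (√2·√6).
P = |-1 - i|² / 12 = 2/12.

0.1667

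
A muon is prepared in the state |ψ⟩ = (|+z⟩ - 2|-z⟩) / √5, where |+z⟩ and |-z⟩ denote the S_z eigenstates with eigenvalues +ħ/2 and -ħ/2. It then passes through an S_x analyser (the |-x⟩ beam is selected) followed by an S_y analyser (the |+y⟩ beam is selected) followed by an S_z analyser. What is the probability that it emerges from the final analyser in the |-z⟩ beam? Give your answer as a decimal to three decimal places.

0.225

First analyser (S_x): P(|-x⟩) = |⟨-x|ψ⟩|² = 9/10.
After stage 1 the state is |-x⟩; P(|+y⟩) = |⟨+y|-x⟩|² = 1/2.
After stage 2 the state is |+y⟩; P(|-z⟩) = |⟨-z|+y⟩|² = 1/2.
Joint probability = 9/10 × 1/2 × 1/2 = 0.225.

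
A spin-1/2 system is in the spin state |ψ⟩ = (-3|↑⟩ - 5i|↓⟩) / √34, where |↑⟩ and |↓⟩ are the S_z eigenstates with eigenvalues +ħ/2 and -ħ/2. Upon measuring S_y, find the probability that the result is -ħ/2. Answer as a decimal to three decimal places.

|-y⟩ = (|↑⟩ - i|↓⟩)/√2, so ⟨-y|ψ⟩ = (2) / (√2·√34).
P = |2|² / 68 = 4/68.

0.059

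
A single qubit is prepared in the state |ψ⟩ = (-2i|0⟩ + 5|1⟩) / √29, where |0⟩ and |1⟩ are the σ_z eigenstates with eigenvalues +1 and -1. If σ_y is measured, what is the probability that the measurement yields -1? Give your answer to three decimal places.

0.155

|-y⟩ = (|0⟩ - i|1⟩)/√2, so ⟨-y|ψ⟩ = (3i) / (√2·√29).
P = |3i|² / 58 = 9/58.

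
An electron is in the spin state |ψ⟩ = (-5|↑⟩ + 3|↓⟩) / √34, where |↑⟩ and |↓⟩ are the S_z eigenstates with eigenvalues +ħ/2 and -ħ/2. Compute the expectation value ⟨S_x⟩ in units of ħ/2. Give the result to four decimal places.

-0.8824

⟨σ_x⟩ = 2 Re(a* b)/(|a|²+|b|²) with a = -5, b = 3.
a* b = -15, so ⟨σ_x⟩ = -30/34.
⟨S_x⟩ = (ħ/2)·⟨σ_x⟩.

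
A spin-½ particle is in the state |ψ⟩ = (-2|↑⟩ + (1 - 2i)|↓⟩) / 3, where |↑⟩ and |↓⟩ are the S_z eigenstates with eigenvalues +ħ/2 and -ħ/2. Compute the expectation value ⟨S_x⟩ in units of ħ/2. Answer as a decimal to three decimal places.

-0.444

⟨σ_x⟩ = 2 Re(a* b)/(|a|²+|b|²) with a = -2, b = (1 - 2i).
a* b = (-2 + 4i), so ⟨σ_x⟩ = -4/9.
⟨S_x⟩ = (ħ/2)·⟨σ_x⟩.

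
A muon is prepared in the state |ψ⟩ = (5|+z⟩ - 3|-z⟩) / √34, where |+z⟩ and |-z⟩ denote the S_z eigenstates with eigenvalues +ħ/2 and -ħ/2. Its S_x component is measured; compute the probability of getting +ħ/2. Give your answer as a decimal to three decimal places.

0.059

|+x⟩ = (|+z⟩ + |-z⟩)/√2, so ⟨+x|ψ⟩ = (2) / (√2·√34).
P = |2|² / 68 = 4/68.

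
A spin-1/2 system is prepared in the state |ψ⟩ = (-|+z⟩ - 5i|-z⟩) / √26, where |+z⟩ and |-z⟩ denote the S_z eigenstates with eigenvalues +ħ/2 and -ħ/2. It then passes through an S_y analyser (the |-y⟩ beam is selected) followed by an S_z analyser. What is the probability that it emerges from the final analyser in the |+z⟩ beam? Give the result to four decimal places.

0.1538

First analyser (S_y): P(|-y⟩) = |⟨-y|ψ⟩|² = 16/52.
After stage 1 the state is |-y⟩; P(|+z⟩) = |⟨+z|-y⟩|² = 1/2.
Joint probability = 16/52 × 1/2 = 0.1538.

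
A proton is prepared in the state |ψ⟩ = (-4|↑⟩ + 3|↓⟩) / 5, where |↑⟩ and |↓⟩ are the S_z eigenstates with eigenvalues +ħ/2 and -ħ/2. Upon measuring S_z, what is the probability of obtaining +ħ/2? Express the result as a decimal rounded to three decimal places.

0.640

The +ħ/2 outcome corresponds to |↑⟩. Its amplitude in |ψ⟩ is -4/5.
P = |-4|² / 25 = 16/25.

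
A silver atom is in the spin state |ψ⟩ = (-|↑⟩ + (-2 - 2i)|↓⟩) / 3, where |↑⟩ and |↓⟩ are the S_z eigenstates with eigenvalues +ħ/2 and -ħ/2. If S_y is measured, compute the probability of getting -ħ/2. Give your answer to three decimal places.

0.278

|-y⟩ = (|↑⟩ - i|↓⟩)/√2, so ⟨-y|ψ⟩ = (1 - 2i) / (√2·3).
P = |1 - 2i|² / 18 = 5/18.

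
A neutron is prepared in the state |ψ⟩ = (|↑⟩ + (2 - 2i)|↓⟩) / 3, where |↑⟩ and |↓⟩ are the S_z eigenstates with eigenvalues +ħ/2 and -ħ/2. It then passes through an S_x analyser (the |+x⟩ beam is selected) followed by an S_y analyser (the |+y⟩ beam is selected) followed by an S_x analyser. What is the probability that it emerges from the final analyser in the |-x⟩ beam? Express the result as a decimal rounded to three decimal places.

0.181

First analyser (S_x): P(|+x⟩) = |⟨+x|ψ⟩|² = 13/18.
After stage 1 the state is |+x⟩; P(|+y⟩) = |⟨+y|+x⟩|² = 1/2.
After stage 2 the state is |+y⟩; P(|-x⟩) = |⟨-x|+y⟩|² = 1/2.
Joint probability = 13/18 × 1/2 × 1/2 = 0.181.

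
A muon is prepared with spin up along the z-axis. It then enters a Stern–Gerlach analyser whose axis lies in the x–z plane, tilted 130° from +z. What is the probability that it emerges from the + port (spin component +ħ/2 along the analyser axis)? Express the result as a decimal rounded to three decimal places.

0.179

For spin-½, the probability of finding spin-up along an axis at angle θ to the initial spin direction is cos²(θ/2); spin-down is sin²(θ/2).
θ = 130°, so P = cos²(65°) ≈ 0.179.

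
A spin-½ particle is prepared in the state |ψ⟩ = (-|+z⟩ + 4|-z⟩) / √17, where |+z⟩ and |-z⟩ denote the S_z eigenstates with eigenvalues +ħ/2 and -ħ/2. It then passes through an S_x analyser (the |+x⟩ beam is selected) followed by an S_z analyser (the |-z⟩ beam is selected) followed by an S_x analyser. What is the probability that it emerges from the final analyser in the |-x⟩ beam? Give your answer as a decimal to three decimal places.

0.066

First analyser (S_x): P(|+x⟩) = |⟨+x|ψ⟩|² = 9/34.
After stage 1 the state is |+x⟩; P(|-z⟩) = |⟨-z|+x⟩|² = 1/2.
After stage 2 the state is |-z⟩; P(|-x⟩) = |⟨-x|-z⟩|² = 1/2.
Joint probability = 9/34 × 1/2 × 1/2 = 0.066.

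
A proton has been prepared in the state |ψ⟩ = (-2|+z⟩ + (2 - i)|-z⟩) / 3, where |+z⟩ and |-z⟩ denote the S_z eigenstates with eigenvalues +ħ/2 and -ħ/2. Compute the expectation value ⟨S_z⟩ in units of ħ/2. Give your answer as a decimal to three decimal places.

-0.111

⟨σ_z⟩ = |a|² - |b|² divided by |a|²+|b|², with a, b the |+z⟩, |-z⟩ amplitudes.
= (4 - 5)/9 = -1/9.
⟨S_z⟩ = (ħ/2)·⟨σ_z⟩.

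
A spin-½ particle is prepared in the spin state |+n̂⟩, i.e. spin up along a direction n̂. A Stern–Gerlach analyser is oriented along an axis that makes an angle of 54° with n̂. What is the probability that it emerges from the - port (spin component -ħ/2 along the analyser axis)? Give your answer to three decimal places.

For spin-½, the probability of finding spin-up along an axis at angle θ to the initial spin direction is cos²(θ/2); spin-down is sin²(θ/2).
θ = 54°, so P = sin²(27°) ≈ 0.206.

0.206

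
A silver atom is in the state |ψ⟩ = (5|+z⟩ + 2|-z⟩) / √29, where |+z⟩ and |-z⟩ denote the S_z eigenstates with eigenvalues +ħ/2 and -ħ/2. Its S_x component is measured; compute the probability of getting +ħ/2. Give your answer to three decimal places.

0.845

|+x⟩ = (|+z⟩ + |-z⟩)/√2, so ⟨+x|ψ⟩ = (7) / (√2·√29).
P = |7|² / 58 = 49/58.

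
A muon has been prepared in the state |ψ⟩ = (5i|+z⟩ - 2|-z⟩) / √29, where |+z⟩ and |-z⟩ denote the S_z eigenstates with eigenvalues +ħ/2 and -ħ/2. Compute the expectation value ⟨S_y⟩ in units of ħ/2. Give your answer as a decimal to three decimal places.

0.690

⟨σ_y⟩ = 2 Im(a* b)/(|a|²+|b|²) with a = 5i, b = -2.
a* b = 10i, so ⟨σ_y⟩ = 20/29.
⟨S_y⟩ = (ħ/2)·⟨σ_y⟩.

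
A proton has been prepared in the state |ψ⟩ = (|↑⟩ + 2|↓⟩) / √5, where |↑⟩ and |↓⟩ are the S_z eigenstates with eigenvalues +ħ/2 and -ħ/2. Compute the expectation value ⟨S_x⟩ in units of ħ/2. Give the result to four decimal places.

0.8000

⟨σ_x⟩ = 2 Re(a* b)/(|a|²+|b|²) with a = 1, b = 2.
a* b = 2, so ⟨σ_x⟩ = 4/5.
⟨S_x⟩ = (ħ/2)·⟨σ_x⟩.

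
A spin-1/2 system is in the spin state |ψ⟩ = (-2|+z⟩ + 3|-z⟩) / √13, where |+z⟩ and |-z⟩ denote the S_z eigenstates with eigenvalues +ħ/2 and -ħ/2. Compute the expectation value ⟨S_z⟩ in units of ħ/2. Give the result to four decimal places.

⟨σ_z⟩ = |a|² - |b|² divided by |a|²+|b|², with a, b the |+z⟩, |-z⟩ amplitudes.
= (4 - 9)/13 = -5/13.
⟨S_z⟩ = (ħ/2)·⟨σ_z⟩.

-0.3846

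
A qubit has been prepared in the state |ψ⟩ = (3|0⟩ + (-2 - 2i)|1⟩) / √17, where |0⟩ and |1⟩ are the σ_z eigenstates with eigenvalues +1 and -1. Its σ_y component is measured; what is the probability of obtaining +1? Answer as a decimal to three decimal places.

|+y⟩ = (|0⟩ + i|1⟩)/√2, so ⟨+y|ψ⟩ = (1 + 2i) / (√2·√17).
P = |1 + 2i|² / 34 = 5/34.

0.147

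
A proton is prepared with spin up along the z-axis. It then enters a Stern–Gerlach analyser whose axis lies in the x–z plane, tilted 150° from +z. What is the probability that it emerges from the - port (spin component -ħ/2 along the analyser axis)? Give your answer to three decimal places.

0.933

For spin-½, the probability of finding spin-up along an axis at angle θ to the initial spin direction is cos²(θ/2); spin-down is sin²(θ/2).
θ = 150°, so P = sin²(75°) ≈ 0.933.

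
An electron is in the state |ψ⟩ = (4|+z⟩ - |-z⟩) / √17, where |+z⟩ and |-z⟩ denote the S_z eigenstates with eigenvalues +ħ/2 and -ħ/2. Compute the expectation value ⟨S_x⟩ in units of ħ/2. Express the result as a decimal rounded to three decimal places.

⟨σ_x⟩ = 2 Re(a* b)/(|a|²+|b|²) with a = 4, b = -1.
a* b = -4, so ⟨σ_x⟩ = -8/17.
⟨S_x⟩ = (ħ/2)·⟨σ_x⟩.

-0.471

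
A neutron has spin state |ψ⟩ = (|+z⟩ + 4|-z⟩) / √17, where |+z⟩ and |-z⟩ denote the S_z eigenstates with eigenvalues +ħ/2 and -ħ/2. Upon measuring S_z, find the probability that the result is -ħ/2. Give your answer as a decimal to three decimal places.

0.941

The -ħ/2 outcome corresponds to |-z⟩. Its amplitude in |ψ⟩ is 4/√17.
P = |4|² / 17 = 16/17.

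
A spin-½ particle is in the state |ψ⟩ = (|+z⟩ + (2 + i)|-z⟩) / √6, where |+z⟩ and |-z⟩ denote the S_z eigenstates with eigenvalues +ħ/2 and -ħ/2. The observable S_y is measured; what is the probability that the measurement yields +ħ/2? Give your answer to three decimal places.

0.667

|+y⟩ = (|+z⟩ + i|-z⟩)/√2, so ⟨+y|ψ⟩ = (2 - 2i) / (√2·√6).
P = |2 - 2i|² / 12 = 8/12.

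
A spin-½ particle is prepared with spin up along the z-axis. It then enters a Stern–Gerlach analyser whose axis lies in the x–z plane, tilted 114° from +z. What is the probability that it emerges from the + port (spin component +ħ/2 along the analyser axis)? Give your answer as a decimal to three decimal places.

0.297

For spin-½, the probability of finding spin-up along an axis at angle θ to the initial spin direction is cos²(θ/2); spin-down is sin²(θ/2).
θ = 114°, so P = cos²(57°) ≈ 0.297.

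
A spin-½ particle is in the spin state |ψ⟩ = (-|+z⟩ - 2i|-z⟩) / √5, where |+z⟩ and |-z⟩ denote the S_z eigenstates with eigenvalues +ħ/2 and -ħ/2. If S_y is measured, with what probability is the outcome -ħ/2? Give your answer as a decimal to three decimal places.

|-y⟩ = (|+z⟩ - i|-z⟩)/√2, so ⟨-y|ψ⟩ = (1) / (√2·√5).
P = |1|² / 10 = 1/10.

0.100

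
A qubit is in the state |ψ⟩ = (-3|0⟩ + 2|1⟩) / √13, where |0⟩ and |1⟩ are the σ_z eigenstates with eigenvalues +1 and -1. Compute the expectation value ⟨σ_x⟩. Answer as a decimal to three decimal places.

⟨σ_x⟩ = 2 Re(a* b)/(|a|²+|b|²) with a = -3, b = 2.
a* b = -6, so ⟨σ_x⟩ = -12/13.

-0.923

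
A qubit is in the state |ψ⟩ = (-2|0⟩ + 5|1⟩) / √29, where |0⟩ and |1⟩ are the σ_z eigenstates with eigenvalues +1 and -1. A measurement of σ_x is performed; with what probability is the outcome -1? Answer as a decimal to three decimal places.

0.845

|-x⟩ = (|0⟩ - |1⟩)/√2, so ⟨-x|ψ⟩ = (-7) / (√2·√29).
P = |-7|² / 58 = 49/58.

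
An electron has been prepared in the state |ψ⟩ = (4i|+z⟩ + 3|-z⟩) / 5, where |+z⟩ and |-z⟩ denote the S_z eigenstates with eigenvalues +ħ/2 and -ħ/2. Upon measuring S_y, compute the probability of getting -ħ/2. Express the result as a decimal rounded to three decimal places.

|-y⟩ = (|+z⟩ - i|-z⟩)/√2, so ⟨-y|ψ⟩ = (7i) / (√2·5).
P = |7i|² / 50 = 49/50.

0.980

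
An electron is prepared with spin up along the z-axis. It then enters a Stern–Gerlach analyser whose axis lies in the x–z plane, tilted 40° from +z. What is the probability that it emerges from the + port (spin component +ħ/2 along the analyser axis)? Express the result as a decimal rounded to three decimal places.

For spin-½, the probability of finding spin-up along an axis at angle θ to the initial spin direction is cos²(θ/2); spin-down is sin²(θ/2).
θ = 40°, so P = cos²(20°) ≈ 0.883.

0.883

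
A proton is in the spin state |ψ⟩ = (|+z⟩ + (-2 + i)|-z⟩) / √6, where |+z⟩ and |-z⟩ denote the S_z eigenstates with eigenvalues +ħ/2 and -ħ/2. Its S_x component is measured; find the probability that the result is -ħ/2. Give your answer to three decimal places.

0.833

|-x⟩ = (|+z⟩ - |-z⟩)/√2, so ⟨-x|ψ⟩ = (3 - i) / (√2·√6).
P = |3 - i|² / 12 = 10/12.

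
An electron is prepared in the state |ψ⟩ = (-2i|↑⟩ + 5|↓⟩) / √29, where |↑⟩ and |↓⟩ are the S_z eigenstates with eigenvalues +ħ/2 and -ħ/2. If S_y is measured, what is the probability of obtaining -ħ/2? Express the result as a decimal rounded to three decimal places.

0.155

|-y⟩ = (|↑⟩ - i|↓⟩)/√2, so ⟨-y|ψ⟩ = (3i) / (√2·√29).
P = |3i|² / 58 = 9/58.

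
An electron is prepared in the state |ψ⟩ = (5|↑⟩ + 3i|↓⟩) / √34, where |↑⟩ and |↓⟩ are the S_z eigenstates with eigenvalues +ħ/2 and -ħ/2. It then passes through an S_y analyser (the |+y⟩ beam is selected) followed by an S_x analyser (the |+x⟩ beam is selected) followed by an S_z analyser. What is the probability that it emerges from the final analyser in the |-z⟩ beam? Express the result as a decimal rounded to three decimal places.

First analyser (S_y): P(|+y⟩) = |⟨+y|ψ⟩|² = 64/68.
After stage 1 the state is |+y⟩; P(|+x⟩) = |⟨+x|+y⟩|² = 1/2.
After stage 2 the state is |+x⟩; P(|-z⟩) = |⟨-z|+x⟩|² = 1/2.
Joint probability = 64/68 × 1/2 × 1/2 = 0.235.

0.235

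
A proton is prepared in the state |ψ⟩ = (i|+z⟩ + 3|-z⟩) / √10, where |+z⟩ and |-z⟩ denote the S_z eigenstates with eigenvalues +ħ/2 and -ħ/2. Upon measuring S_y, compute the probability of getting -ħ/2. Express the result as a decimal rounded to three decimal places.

0.800

|-y⟩ = (|+z⟩ - i|-z⟩)/√2, so ⟨-y|ψ⟩ = (4i) / (√2·√10).
P = |4i|² / 20 = 16/20.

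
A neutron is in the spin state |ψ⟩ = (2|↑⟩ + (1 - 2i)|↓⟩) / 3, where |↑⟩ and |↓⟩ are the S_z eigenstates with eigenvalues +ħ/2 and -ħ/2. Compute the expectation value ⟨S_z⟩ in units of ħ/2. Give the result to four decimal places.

⟨σ_z⟩ = |a|² - |b|² divided by |a|²+|b|², with a, b the |↑⟩, |↓⟩ amplitudes.
= (4 - 5)/9 = -1/9.
⟨S_z⟩ = (ħ/2)·⟨σ_z⟩.

-0.1111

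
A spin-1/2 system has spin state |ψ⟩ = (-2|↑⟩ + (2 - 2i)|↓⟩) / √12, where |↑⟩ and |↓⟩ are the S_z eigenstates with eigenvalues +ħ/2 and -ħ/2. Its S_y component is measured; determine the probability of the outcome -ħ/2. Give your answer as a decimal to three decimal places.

|-y⟩ = (|↑⟩ - i|↓⟩)/√2, so ⟨-y|ψ⟩ = (2i) / (√2·√12).
P = |2i|² / 24 = 4/24.

0.167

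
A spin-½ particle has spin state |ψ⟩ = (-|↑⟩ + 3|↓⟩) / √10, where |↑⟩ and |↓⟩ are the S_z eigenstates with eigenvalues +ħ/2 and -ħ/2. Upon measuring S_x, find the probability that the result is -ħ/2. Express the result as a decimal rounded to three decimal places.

|-x⟩ = (|↑⟩ - |↓⟩)/√2, so ⟨-x|ψ⟩ = (-4) / (√2·√10).
P = |-4|² / 20 = 16/20.

0.800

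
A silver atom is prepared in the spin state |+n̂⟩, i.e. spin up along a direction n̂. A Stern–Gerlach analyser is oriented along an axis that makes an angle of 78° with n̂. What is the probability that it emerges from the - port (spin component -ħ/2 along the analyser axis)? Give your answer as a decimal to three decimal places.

For spin-½, the probability of finding spin-up along an axis at angle θ to the initial spin direction is cos²(θ/2); spin-down is sin²(θ/2).
θ = 78°, so P = sin²(39°) ≈ 0.396.

0.396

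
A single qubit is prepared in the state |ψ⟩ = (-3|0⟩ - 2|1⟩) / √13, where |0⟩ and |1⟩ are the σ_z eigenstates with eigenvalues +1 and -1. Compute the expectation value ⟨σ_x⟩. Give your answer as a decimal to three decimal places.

⟨σ_x⟩ = 2 Re(a* b)/(|a|²+|b|²) with a = -3, b = -2.
a* b = 6, so ⟨σ_x⟩ = 12/13.

0.923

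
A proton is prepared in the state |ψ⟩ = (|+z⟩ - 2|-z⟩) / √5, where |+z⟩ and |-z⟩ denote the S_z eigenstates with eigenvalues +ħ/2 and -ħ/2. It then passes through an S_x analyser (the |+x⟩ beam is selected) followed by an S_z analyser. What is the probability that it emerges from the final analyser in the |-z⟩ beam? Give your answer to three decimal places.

First analyser (S_x): P(|+x⟩) = |⟨+x|ψ⟩|² = 1/10.
After stage 1 the state is |+x⟩; P(|-z⟩) = |⟨-z|+x⟩|² = 1/2.
Joint probability = 1/10 × 1/2 = 0.050.

0.050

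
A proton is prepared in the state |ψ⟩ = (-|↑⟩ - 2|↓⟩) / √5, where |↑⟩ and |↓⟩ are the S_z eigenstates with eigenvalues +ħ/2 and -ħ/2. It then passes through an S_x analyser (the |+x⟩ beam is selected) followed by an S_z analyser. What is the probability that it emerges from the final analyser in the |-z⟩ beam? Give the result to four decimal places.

First analyser (S_x): P(|+x⟩) = |⟨+x|ψ⟩|² = 9/10.
After stage 1 the state is |+x⟩; P(|-z⟩) = |⟨-z|+x⟩|² = 1/2.
Joint probability = 9/10 × 1/2 = 0.4500.

0.4500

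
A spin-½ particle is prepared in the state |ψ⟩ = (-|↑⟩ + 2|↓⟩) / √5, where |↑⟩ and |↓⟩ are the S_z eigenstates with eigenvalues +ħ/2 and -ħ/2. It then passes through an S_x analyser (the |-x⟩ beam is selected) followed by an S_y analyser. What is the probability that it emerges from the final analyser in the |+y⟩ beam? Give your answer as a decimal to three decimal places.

First analyser (S_x): P(|-x⟩) = |⟨-x|ψ⟩|² = 9/10.
After stage 1 the state is |-x⟩; P(|+y⟩) = |⟨+y|-x⟩|² = 1/2.
Joint probability = 9/10 × 1/2 = 0.450.

0.450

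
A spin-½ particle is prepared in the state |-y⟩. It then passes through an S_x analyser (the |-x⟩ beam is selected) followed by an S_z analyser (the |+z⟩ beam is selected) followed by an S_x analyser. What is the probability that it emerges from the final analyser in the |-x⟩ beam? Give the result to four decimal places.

0.1250

First analyser (S_x): from |-y⟩, P(|-x⟩) = 1/2.
After stage 1 the state is |-x⟩; P(|+z⟩) = |⟨+z|-x⟩|² = 1/2.
After stage 2 the state is |+z⟩; P(|-x⟩) = |⟨-x|+z⟩|² = 1/2.
Joint probability = 1/2 × 1/2 × 1/2 = 0.1250.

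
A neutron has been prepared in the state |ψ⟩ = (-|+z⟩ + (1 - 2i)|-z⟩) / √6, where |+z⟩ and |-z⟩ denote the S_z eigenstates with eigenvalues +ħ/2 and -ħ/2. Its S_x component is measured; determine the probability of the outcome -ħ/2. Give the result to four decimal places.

0.6667

|-x⟩ = (|+z⟩ - |-z⟩)/√2, so ⟨-x|ψ⟩ = (-2 + 2i) / (√2·√6).
P = |-2 + 2i|² / 12 = 8/12.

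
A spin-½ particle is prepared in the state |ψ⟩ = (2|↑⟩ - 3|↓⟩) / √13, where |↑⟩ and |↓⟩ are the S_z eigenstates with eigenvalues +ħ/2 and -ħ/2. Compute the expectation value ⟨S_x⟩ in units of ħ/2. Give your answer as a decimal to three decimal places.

-0.923

⟨σ_x⟩ = 2 Re(a* b)/(|a|²+|b|²) with a = 2, b = -3.
a* b = -6, so ⟨σ_x⟩ = -12/13.
⟨S_x⟩ = (ħ/2)·⟨σ_x⟩.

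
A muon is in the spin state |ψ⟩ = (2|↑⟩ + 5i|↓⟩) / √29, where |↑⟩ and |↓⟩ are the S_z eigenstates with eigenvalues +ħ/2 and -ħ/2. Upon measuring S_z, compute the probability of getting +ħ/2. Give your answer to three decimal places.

0.138

The +ħ/2 outcome corresponds to |↑⟩. Its amplitude in |ψ⟩ is 2/√29.
P = |2|² / 29 = 4/29.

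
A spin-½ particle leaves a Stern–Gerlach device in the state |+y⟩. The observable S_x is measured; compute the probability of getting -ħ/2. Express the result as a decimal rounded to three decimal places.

In the S_z basis, |+y⟩ = (|↑⟩ + i|↓⟩)/√2 and |-x⟩ = (|↑⟩ - |↓⟩)/√2.
|⟨-x|+y⟩|² = 1/2.

0.500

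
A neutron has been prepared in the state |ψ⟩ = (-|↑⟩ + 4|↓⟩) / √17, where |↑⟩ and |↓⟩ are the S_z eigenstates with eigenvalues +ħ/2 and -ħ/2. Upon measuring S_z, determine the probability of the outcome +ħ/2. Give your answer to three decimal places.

The +ħ/2 outcome corresponds to |↑⟩. Its amplitude in |ψ⟩ is -1/√17.
P = |-1|² / 17 = 1/17.

0.059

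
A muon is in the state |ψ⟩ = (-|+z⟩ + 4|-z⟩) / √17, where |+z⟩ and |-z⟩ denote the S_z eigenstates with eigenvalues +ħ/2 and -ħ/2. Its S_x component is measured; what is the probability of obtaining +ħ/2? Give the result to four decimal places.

|+x⟩ = (|+z⟩ + |-z⟩)/√2, so ⟨+x|ψ⟩ = (3) / (√2·√17).
P = |3|² / 34 = 9/34.

0.2647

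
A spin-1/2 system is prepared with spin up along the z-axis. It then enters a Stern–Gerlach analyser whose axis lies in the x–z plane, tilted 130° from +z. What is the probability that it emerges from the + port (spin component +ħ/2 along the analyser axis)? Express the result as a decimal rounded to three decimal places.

For spin-½, the probability of finding spin-up along an axis at angle θ to the initial spin direction is cos²(θ/2); spin-down is sin²(θ/2).
θ = 130°, so P = cos²(65°) ≈ 0.179.

0.179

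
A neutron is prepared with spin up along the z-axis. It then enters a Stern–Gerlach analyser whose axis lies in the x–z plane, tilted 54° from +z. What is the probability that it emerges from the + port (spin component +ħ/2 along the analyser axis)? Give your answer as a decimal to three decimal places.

0.794

For spin-½, the probability of finding spin-up along an axis at angle θ to the initial spin direction is cos²(θ/2); spin-down is sin²(θ/2).
θ = 54°, so P = cos²(27°) ≈ 0.794.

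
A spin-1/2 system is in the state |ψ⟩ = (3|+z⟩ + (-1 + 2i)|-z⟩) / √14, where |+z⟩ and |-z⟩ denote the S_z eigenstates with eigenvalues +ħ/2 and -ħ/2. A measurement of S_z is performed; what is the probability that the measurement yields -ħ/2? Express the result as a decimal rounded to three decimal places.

The -ħ/2 outcome corresponds to |-z⟩. Its amplitude in |ψ⟩ is (-1 + 2i)/√14.
P = |-1 + 2i|² / 14 = 5/14.

0.357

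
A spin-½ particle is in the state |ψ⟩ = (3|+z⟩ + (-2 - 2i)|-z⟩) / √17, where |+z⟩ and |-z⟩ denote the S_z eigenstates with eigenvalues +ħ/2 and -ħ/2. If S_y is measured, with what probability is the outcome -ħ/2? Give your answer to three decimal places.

0.853

|-y⟩ = (|+z⟩ - i|-z⟩)/√2, so ⟨-y|ψ⟩ = (5 - 2i) / (√2·√17).
P = |5 - 2i|² / 34 = 29/34.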